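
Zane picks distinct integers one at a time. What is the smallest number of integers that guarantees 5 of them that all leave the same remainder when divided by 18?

73

By pigeonhole, the 18 residue classes mod 18 are the pigeonholes.
With 72 integers one could put 4 in each residue class and have no class reach 5.
The 73rd integer pushes some class to 5, so 18·4 + 1 = 73.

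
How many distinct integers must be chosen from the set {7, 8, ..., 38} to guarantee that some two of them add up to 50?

20

Group the elements by complementary pair {x, 50−x}: {12,38}, {13,37}, {14,36}, …, giving 13 two-element pairs, the single value 25 (it cannot pair with itself since the integers are distinct), and 5 integers whose partner 50−x falls outside [7,38].
Treating each of those 19 groups as a pigeonhole, one can pick one integer per group — 19 integers — with no two summing to 50.
The 20th integer lands in an occupied pair, forcing a sum of 50.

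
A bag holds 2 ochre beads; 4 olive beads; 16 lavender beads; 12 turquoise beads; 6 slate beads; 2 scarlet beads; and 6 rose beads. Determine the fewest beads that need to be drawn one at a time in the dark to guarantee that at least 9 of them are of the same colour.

An adversary could hand out at most 8 beads per colour (5 colours run out sooner): 2 + 4 + 8 + 8 + 6 + 2 + 6 = 36 beads and still no colour has 9.
By the pigeonhole principle, one more bead lands in a colour already at 8, so 37 draws are enough and 36 are not.

37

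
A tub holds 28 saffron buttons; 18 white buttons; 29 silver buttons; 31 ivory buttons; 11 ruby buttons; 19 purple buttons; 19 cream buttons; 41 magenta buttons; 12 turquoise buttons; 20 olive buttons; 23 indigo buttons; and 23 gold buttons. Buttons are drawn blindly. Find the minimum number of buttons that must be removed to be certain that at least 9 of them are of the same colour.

The 12 colours are the holes; the buttons drawn are the pigeons.
To avoid 9 of any one colour, the worst case takes at most 8 of each colour.
That gives 8 + 8 + 8 + 8 + 8 + 8 + 8 + 8 + 8 + 8 + 8 + 8 = 96 buttons with no colour reaching 9.
The next button forces some colour to 9, so 96 + 1 = 97.

97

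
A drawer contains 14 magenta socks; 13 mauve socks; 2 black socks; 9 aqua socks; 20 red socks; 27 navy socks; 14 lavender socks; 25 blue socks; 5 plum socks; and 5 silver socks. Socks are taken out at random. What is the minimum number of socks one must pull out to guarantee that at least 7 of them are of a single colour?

An adversary could hand out at most 6 socks per colour (black, plum, silver run out sooner): 6 + 6 + 2 + 6 + 6 + 6 + 6 + 6 + 5 + 5 = 54 socks and still no colour has 7.
By pigeonhole, one more sock lands in a colour already at 6, so 55 draws are enough and 54 are not.

55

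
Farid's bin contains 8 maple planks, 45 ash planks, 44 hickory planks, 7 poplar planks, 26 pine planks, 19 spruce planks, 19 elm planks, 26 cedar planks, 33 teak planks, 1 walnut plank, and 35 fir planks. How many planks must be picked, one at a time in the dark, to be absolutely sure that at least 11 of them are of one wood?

97

An adversary could hand out at most 10 planks per wood (maple, poplar, walnut run out sooner): 8 + 10 + 10 + 7 + 10 + 10 + 10 + 10 + 10 + 1 + 10 = 96 planks and still no wood has 11.
Pigeonhole: one more plank lands in a wood already at 10, so 97 draws are enough and 96 are not.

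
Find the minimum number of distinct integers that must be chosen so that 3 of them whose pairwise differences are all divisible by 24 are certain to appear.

Integers whose pairwise differences are multiples of 24 are exactly those sharing a remainder mod 24. By pigeonhole, the 24 residue classes mod 24 are the pigeonholes.
With 48 integers one could put 2 in each residue class and have no class reach 3.
The 49th integer pushes some class to 3, so 24·2 + 1 = 49.

49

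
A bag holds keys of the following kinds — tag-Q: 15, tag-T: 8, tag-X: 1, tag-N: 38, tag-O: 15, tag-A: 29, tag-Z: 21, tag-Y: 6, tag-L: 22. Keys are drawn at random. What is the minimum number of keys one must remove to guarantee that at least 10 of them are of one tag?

By pigeonhole, the 9 tags are the holes; the keys drawn are the pigeons.
To avoid 10 of any one tag, the worst case takes at most 9 of each tag, or every key of a tag that has fewer than 9.
That gives 9 + 8 + 1 + 9 + 9 + 9 + 9 + 6 + 9 = 69 keys with no tag reaching 10.
The next key forces some tag to 10, so 69 + 1 = 70.

70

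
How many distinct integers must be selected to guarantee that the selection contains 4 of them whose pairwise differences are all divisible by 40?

121

Integers whose pairwise differences are multiples of 40 are exactly those sharing a remainder mod 40. Pigeonhole: the 40 residue classes mod 40 are the pigeonholes.
With 120 integers one could put 3 in each residue class and have no class reach 4.
The 121st integer pushes some class to 4, so 40·3 + 1 = 121.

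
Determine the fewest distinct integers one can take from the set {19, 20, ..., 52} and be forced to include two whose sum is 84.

Two chosen integers sum to 84 exactly when both halves of some pair {x, 84−x} with 32 ≤ x ≤ 84−x ≤ 52 are chosen — 10 such pairs.
The remaining 14 elements (those with no distinct partner in range) can never complete a 84-sum, so the worst case takes all of them and one from each pair: 14 + 10 = 24.
By pigeonhole, the 25th integer has to be the second member of some pair, so 24 + 1 = 25.

25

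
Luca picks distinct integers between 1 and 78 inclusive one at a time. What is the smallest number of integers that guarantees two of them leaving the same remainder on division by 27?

By the pigeonhole principle, the 27 residue classes mod 27 are the pigeonholes.
With 27 integers one could put 1 in each residue class and have no class reach 2.
The 28th integer pushes some class to 2, so 27·1 + 1 = 28.

28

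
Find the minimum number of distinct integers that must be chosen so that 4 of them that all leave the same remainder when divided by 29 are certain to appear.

By pigeonhole, the 29 residue classes mod 29 are the pigeonholes.
With 87 integers one could put 3 in each residue class and have no class reach 4.
The 88th integer pushes some class to 4, so 29·3 + 1 = 88.

88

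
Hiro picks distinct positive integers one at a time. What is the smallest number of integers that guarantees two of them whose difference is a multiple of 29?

Integers whose pairwise differences are multiples of 29 are exactly those sharing a remainder mod 29. The 29 residue classes mod 29 are the pigeonholes.
With 29 integers one could put 1 in each residue class and have no class reach 2.
The 30th integer pushes some class to 2, so 29·1 + 1 = 30.

30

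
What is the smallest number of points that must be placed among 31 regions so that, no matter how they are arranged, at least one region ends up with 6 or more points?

With 155 points one could put exactly 5 in each of the 31 regions, and no region would reach 6.
By pigeonhole, one more point must land in a region that already has 5, giving it 6.
So 31 × 5 + 1 = 156 points are required.

156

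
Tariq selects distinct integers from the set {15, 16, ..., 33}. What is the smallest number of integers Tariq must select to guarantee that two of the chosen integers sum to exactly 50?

Group the elements by complementary pair {x, 50−x}: {17,33}, {18,32}, {19,31}, …, giving 8 two-element pairs, the single value 25 (it cannot pair with itself since the integers are distinct), and 2 integers whose partner 50−x falls outside [15,33].
Treating each of those 11 groups as a pigeonhole, one can pick one integer per group — 11 integers — with no two summing to 50.
The 12th integer lands in an occupied pair, forcing a sum of 50.

12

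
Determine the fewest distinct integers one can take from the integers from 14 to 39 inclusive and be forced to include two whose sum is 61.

18

Two chosen integers sum to 61 exactly when both halves of some pair {x, 61−x} with 22 ≤ x ≤ 61−x ≤ 39 are chosen — 9 such pairs.
The remaining 8 elements (those with no distinct partner in range) can never complete a 61-sum, so the worst case takes all of them and one from each pair: 8 + 9 = 17.
Pigeonhole: the 18th integer has to be the second member of some pair, so 17 + 1 = 18.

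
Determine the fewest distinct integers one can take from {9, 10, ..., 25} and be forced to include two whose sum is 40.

Two chosen integers sum to 40 exactly when both halves of some pair {x, 40−x} with 15 ≤ x ≤ 40−x ≤ 25 are chosen — 5 such pairs.
The remaining 7 elements (those with no distinct partner in range) can never complete a 40-sum, so the worst case takes all of them and one from each pair: 7 + 5 = 12.
The 13th integer has to be the second member of some pair, so 12 + 1 = 13.

13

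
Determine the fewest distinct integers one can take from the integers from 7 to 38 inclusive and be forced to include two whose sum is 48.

19

Group the elements by complementary pair {x, 48−x}: {10,38}, {11,37}, {12,36}, …, giving 14 two-element pairs, the single value 24 (it cannot pair with itself since the integers are distinct), and 3 integers whose partner 48−x falls outside [7,38].
Pigeonhole: treating each of those 18 groups as a pigeonhole, one can pick one integer per group — 18 integers — with no two summing to 48.
The 19th integer lands in an occupied pair, forcing a sum of 48.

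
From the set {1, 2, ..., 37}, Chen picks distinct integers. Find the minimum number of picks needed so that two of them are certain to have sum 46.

Two chosen integers sum to 46 exactly when both halves of some pair {x, 46−x} with 9 ≤ x ≤ 46−x ≤ 37 are chosen — 14 such pairs.
The remaining 9 elements (those with no distinct partner in range) can never complete a 46-sum, so the worst case takes all of them and one from each pair: 9 + 14 = 23.
Pigeonhole: the 24th integer has to be the second member of some pair, so 23 + 1 = 24.

24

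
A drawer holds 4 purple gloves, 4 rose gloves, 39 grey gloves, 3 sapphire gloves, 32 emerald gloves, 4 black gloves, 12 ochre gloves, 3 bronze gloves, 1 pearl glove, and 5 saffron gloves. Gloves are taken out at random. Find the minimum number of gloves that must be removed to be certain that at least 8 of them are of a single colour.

46

An adversary could hand out at most 7 gloves per colour (7 colours run out sooner): 4 + 4 + 7 + 3 + 7 + 4 + 7 + 3 + 1 + 5 = 45 gloves and still no colour has 8.
By pigeonhole, one more glove lands in a colour already at 7, so 46 draws are enough and 45 are not.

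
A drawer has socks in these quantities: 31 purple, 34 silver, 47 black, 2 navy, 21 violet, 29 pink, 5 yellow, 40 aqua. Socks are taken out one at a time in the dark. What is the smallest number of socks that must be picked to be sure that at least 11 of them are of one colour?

An adversary could hand out at most 10 socks per colour (navy, yellow run out sooner): 10 + 10 + 10 + 2 + 10 + 10 + 5 + 10 = 67 socks and still no colour has 11.
One more sock lands in a colour already at 10, so 68 draws are enough and 67 are not.

68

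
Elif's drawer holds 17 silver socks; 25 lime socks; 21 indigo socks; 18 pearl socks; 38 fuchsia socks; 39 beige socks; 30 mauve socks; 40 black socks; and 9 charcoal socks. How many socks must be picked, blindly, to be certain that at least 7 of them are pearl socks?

226

In the worst case for collecting pearl socks, every non-pearl sock comes out first.
There are 17 + 25 + 21 + 38 + 39 + 30 + 40 + 9 = 219 non-pearl socks altogether.
After those, each further sock must be pearl, so 219 + 7 = 226 draws guarantee 7 pearl socks.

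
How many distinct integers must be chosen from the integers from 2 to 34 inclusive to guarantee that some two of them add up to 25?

23

Group the elements by complementary pair {x, 25−x}: {2,23}, {3,22}, {4,21}, …, giving 11 two-element pairs and 11 integers whose partner 25−x falls outside [2,34].
Treating each of those 22 groups as a pigeonhole, one can pick one integer per group — 22 integers — with no two summing to 25.
The 23rd integer lands in an occupied pair, forcing a sum of 25.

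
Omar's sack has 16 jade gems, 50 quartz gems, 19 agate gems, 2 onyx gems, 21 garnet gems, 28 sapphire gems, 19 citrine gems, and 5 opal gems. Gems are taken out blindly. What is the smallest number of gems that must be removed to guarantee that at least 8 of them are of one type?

50

An adversary could hand out at most 7 gems per type (onyx, opal run out sooner): 7 + 7 + 7 + 2 + 7 + 7 + 7 + 5 = 49 gems and still no type has 8.
One more gem lands in a type already at 7, so 50 draws are enough and 49 are not.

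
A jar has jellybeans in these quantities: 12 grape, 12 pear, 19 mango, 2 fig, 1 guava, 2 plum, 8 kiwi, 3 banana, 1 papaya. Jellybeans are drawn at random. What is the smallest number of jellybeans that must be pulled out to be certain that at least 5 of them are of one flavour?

26

By pigeonhole, put each drawn jellybean into a box by flavour. The largest draw with every box below 5 takes min(count, 4) from each flavour; flavours with fewer than 4 contribute all they have.
Σ min(cᵢ, 4) = 4 + 4 + 4 + 2 + 1 + 2 + 4 + 3 + 1 = 25.
Draw number 25 + 1 = 26 must push one box to 5.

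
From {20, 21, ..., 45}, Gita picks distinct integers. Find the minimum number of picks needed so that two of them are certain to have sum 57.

A set avoiding the sum 57 can contain at most one of each pair {x, 57−x}, plus the 8 elements whose complement lies outside the range.
The integers 29, …, 45 (17 of them) are such a set: any two sum to at least 29+30 = 59 > 57.
Any 18th integer completes one of the 9 pairs, so 18 choices force a sum of 57.

18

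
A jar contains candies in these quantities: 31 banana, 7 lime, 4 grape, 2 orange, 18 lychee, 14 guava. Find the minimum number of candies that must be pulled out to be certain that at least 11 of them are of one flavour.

44

By pigeonhole, the 6 flavours are the holes; the candies drawn are the pigeons.
To avoid 11 of any one flavour, the worst case takes at most 10 of each flavour, or every candy of a flavour that has fewer than 10.
That gives 10 + 7 + 4 + 2 + 10 + 10 = 43 candies with no flavour reaching 11.
The next candy forces some flavour to 11, so 43 + 1 = 44.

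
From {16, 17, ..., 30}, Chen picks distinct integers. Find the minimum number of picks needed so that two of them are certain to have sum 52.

A set avoiding the sum 52 can contain at most one of each pair {x, 52−x}, plus the 7 elements whose complement lies outside the range or equal to its own complement.
The integers 16, …, 26 (11 of them) are such a set: any two sum to at least 16+17 = 33 and at most 25+26 = 51 < 52.
By the pigeonhole principle, any 12th integer completes one of the 4 pairs, so 12 choices force a sum of 52.

12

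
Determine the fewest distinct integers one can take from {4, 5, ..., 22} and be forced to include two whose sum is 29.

A set avoiding the sum 29 can contain at most one of each pair {x, 29−x}, plus the 3 elements whose complement lies outside the range.
The integers 4, …, 14 (11 of them) are such a set: any two sum to at least 4+5 = 9 and at most 13+14 = 27 < 29.
By the pigeonhole principle, any 12th integer completes one of the 8 pairs, so 12 choices force a sum of 29.

12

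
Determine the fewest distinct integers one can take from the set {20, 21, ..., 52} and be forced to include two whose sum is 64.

Group the elements by complementary pair {x, 64−x}: {20,44}, {21,43}, {22,42}, …, giving 12 two-element pairs, the single value 32 (it cannot pair with itself since the integers are distinct), and 8 integers whose partner 64−x falls outside [20,52].
By pigeonhole, treating each of those 21 groups as a pigeonhole, one can pick one integer per group — 21 integers — with no two summing to 64.
The 22nd integer lands in an occupied pair, forcing a sum of 64.

22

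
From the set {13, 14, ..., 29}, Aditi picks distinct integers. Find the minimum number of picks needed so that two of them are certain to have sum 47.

Two chosen integers sum to 47 exactly when both halves of some pair {x, 47−x} with 18 ≤ x ≤ 47−x ≤ 29 are chosen — 6 such pairs.
The remaining 5 elements (those with no distinct partner in range) can never complete a 47-sum, so the worst case takes all of them and one from each pair: 5 + 6 = 11.
By pigeonhole, the 12th integer has to be the second member of some pair, so 11 + 1 = 12.

12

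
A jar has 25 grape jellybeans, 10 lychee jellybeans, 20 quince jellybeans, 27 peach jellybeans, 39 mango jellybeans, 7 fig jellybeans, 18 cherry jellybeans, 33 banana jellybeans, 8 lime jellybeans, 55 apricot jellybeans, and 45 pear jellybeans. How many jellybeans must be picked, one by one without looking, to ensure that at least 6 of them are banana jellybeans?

260

In the worst case for collecting banana jellybeans, every non-banana jellybean comes out first.
There are 25 + 10 + 20 + 27 + 39 + 7 + 18 + 8 + 55 + 45 = 254 non-banana jellybeans altogether.
After those, each further jellybean must be banana, so 254 + 6 = 260 draws guarantee 6 banana jellybeans.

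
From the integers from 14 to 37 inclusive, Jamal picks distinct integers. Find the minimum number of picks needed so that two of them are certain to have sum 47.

15

A set avoiding the sum 47 can contain at most one of each pair {x, 47−x}, plus the 4 elements whose complement lies outside the range.
The integers 24, …, 37 (14 of them) are such a set: any two sum to at least 24+25 = 49 > 47.
Any 15th integer completes one of the 10 pairs, so 15 choices force a sum of 47.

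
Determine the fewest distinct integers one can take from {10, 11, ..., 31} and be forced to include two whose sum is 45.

14

Group the elements by complementary pair {x, 45−x}: {14,31}, {15,30}, {16,29}, …, giving 9 two-element pairs and 4 integers whose partner 45−x falls outside [10,31].
Pigeonhole: treating each of those 13 groups as a pigeonhole, one can pick one integer per group — 13 integers — with no two summing to 45.
The 14th integer lands in an occupied pair, forcing a sum of 45.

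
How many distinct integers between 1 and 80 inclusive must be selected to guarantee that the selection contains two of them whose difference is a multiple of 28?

29

Integers whose pairwise differences are multiples of 28 are exactly those sharing a remainder mod 28. The 28 residue classes mod 28 are the pigeonholes.
With 28 integers one could put 1 in each residue class and have no class reach 2.
The 29th integer pushes some class to 2, so 28·1 + 1 = 29.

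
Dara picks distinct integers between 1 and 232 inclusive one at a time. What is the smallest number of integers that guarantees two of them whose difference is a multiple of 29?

Integers whose pairwise differences are multiples of 29 are exactly those sharing a remainder mod 29. By the pigeonhole principle, the 29 residue classes mod 29 are the pigeonholes.
With 29 integers one could put 1 in each residue class and have no class reach 2.
The 30th integer pushes some class to 2, so 29·1 + 1 = 30.

30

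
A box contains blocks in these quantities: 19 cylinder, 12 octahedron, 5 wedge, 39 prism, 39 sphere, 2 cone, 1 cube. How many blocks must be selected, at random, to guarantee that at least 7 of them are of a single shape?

33

By the pigeonhole principle, put each drawn block into a box by shape. The largest draw with every box below 7 takes min(count, 6) from each shape; shapes with fewer than 6 contribute all they have.
Σ min(cᵢ, 6) = 6 + 6 + 5 + 6 + 6 + 2 + 1 = 32.
Draw number 32 + 1 = 33 must push one box to 7.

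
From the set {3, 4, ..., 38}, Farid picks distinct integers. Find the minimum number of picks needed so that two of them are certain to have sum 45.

Group the elements by complementary pair {x, 45−x}: {7,38}, {8,37}, {9,36}, …, giving 16 two-element pairs and 4 integers whose partner 45−x falls outside [3,38].
By the pigeonhole principle, treating each of those 20 groups as a pigeonhole, one can pick one integer per group — 20 integers — with no two summing to 45.
The 21st integer lands in an occupied pair, forcing a sum of 45.

21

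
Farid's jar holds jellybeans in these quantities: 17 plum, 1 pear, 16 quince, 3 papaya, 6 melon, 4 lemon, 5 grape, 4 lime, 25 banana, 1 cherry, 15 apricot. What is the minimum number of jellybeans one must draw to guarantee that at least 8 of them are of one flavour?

53

Pigeonhole: put each drawn jellybean into a box by flavour. The largest draw with every box below 8 takes min(count, 7) from each flavour; flavours with fewer than 7 contribute all they have.
Σ min(cᵢ, 7) = 7 + 1 + 7 + 3 + 6 + 4 + 5 + 4 + 7 + 1 + 7 = 52.
Draw number 52 + 1 = 53 must push one box to 8.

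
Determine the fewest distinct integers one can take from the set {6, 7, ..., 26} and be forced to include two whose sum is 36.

A set avoiding the sum 36 can contain at most one of each pair {x, 36−x}, plus the 5 elements whose complement lies outside the range or equal to its own complement.
The integers 6, …, 18 (13 of them) are such a set: any two sum to at least 6+7 = 13 and at most 17+18 = 35 < 36.
Any 14th integer completes one of the 8 pairs, so 14 choices force a sum of 36.

14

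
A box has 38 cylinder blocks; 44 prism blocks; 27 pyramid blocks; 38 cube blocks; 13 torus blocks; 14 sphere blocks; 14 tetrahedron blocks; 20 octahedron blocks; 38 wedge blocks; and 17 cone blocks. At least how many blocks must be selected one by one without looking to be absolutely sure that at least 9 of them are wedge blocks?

234

In the worst case for collecting wedge blocks, every non-wedge block comes out first.
There are 38 + 44 + 27 + 38 + 13 + 14 + 14 + 20 + 17 = 225 non-wedge blocks altogether.
After those, each further block must be wedge, so 225 + 9 = 234 draws guarantee 9 wedge blocks.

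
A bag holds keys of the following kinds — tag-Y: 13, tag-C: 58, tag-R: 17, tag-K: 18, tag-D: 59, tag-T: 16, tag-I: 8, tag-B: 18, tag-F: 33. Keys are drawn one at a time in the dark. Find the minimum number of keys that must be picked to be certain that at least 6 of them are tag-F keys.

213

In the worst case for collecting tag-F keys, every non-tag-F key comes out first.
There are 13 + 58 + 17 + 18 + 59 + 16 + 8 + 18 = 207 non-tag-F keys altogether.
After those, each further key must be tag-F, so 207 + 6 = 213 draws guarantee 6 tag-F keys.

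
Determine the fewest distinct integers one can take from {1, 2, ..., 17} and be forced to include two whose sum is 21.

11

A set avoiding the sum 21 can contain at most one of each pair {x, 21−x}, plus the 3 elements whose complement lies outside the range.
The integers 1, …, 10 (10 of them) are such a set: any two sum to at least 1+2 = 3 and at most 9+10 = 19 < 21.
Any 11th integer completes one of the 7 pairs, so 11 choices force a sum of 21.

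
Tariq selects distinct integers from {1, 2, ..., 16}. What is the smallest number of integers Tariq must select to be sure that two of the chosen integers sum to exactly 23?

Group the elements by complementary pair {x, 23−x}: {7,16}, {8,15}, {9,14}, …, giving 5 two-element pairs and 6 integers whose partner 23−x falls outside [1,16].
Pigeonhole: treating each of those 11 groups as a pigeonhole, one can pick one integer per group — 11 integers — with no two summing to 23.
The 12th integer lands in an occupied pair, forcing a sum of 23.

12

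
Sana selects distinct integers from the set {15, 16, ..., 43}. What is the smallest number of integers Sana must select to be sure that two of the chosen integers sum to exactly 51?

A set avoiding the sum 51 can contain at most one of each pair {x, 51−x}, plus the 7 elements whose complement lies outside the range.
The integers 26, …, 43 (18 of them) are such a set: any two sum to at least 26+27 = 53 > 51.
Pigeonhole: any 19th integer completes one of the 11 pairs, so 19 choices force a sum of 51.

19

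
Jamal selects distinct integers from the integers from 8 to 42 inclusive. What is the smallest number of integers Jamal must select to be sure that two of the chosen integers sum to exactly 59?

Group the elements by complementary pair {x, 59−x}: {17,42}, {18,41}, {19,40}, …, giving 13 two-element pairs and 9 integers whose partner 59−x falls outside [8,42].
Treating each of those 22 groups as a pigeonhole, one can pick one integer per group — 22 integers — with no two summing to 59.
The 23rd integer lands in an occupied pair, forcing a sum of 59.

23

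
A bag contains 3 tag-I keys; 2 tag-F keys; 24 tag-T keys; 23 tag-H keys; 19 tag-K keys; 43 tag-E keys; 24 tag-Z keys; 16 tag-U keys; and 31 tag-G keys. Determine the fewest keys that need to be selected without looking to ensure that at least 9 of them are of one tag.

An adversary could hand out at most 8 keys per tag (tag-I, tag-F run out sooner): 3 + 2 + 8 + 8 + 8 + 8 + 8 + 8 + 8 = 61 keys and still no tag has 9.
By the pigeonhole principle, one more key lands in a tag already at 8, so 62 draws are enough and 61 are not.

62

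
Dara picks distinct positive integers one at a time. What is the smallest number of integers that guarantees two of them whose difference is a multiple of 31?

Integers whose pairwise differences are multiples of 31 are exactly those sharing a remainder mod 31. The 31 residue classes mod 31 are the pigeonholes.
With 31 integers one could put 1 in each residue class and have no class reach 2.
The 32nd integer pushes some class to 2, so 31·1 + 1 = 32.

32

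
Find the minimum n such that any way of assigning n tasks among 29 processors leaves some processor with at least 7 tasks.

With 174 tasks one could put exactly 6 in each of the 29 processors, and no processor would reach 7.
By pigeonhole, one more task must land in a processor that already has 6, giving it 7.
So 29 × 6 + 1 = 175 tasks are required.

175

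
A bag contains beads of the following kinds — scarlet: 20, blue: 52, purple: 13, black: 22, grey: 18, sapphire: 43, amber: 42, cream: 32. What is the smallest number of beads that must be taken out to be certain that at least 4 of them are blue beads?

194

In the worst case for collecting blue beads, every non-blue bead comes out first.
There are 20 + 13 + 22 + 18 + 43 + 42 + 32 = 190 non-blue beads altogether.
After those, each further bead must be blue, so 190 + 4 = 194 draws guarantee 4 blue beads.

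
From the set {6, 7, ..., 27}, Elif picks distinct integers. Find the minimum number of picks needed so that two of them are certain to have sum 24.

Group the elements by complementary pair {x, 24−x}: {6,18}, {7,17}, {8,16}, …, giving 6 two-element pairs, the single value 12 (it cannot pair with itself since the integers are distinct), and 9 integers whose partner 24−x falls outside [6,27].
By pigeonhole, treating each of those 16 groups as a pigeonhole, one can pick one integer per group — 16 integers — with no two summing to 24.
The 17th integer lands in an occupied pair, forcing a sum of 24.

17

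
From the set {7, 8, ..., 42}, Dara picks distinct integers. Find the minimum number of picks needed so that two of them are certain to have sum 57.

Group the elements by complementary pair {x, 57−x}: {15,42}, {16,41}, {17,40}, …, giving 14 two-element pairs and 8 integers whose partner 57−x falls outside [7,42].
By pigeonhole, treating each of those 22 groups as a pigeonhole, one can pick one integer per group — 22 integers — with no two summing to 57.
The 23rd integer lands in an occupied pair, forcing a sum of 57.

23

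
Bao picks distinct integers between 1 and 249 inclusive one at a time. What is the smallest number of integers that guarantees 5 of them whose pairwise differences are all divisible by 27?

Integers whose pairwise differences are multiples of 27 are exactly those sharing a remainder mod 27. Pigeonhole: the 27 residue classes mod 27 are the pigeonholes.
With 108 integers one could put 4 in each residue class and have no class reach 5.
The 109th integer pushes some class to 5, so 27·4 + 1 = 109.

109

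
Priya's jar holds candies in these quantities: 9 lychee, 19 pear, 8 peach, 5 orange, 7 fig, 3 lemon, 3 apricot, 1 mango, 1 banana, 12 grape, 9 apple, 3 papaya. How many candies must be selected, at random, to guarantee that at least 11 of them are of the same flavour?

An adversary could hand out at most 10 candies per flavour (10 flavours run out sooner): 9 + 10 + 8 + 5 + 7 + 3 + 3 + 1 + 1 + 10 + 9 + 3 = 69 candies and still no flavour has 11.
By the pigeonhole principle, one more candy lands in a flavour already at 10, so 70 draws are enough and 69 are not.

70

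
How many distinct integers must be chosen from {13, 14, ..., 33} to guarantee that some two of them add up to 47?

12

Group the elements by complementary pair {x, 47−x}: {14,33}, {15,32}, {16,31}, …, giving 10 two-element pairs and 1 integer whose partner 47−x falls outside [13,33].
By pigeonhole, treating each of those 11 groups as a pigeonhole, one can pick one integer per group — 11 integers — with no two summing to 47.
The 12th integer lands in an occupied pair, forcing a sum of 47.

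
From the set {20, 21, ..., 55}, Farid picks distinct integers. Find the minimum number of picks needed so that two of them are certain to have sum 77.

20

Group the elements by complementary pair {x, 77−x}: {22,55}, {23,54}, {24,53}, …, giving 17 two-element pairs and 2 integers whose partner 77−x falls outside [20,55].
Treating each of those 19 groups as a pigeonhole, one can pick one integer per group — 19 integers — with no two summing to 77.
The 20th integer lands in an occupied pair, forcing a sum of 77.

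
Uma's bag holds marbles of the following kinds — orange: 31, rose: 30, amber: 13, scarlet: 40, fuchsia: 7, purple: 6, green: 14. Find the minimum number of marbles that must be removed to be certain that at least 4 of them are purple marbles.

In the worst case for collecting purple marbles, every non-purple marble comes out first.
There are 31 + 30 + 13 + 40 + 7 + 14 = 135 non-purple marbles altogether.
After those, each further marble must be purple, so 135 + 4 = 139 draws guarantee 4 purple marbles.

139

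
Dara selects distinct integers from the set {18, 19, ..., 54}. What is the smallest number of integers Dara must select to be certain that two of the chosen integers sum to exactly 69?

21

Two chosen integers sum to 69 exactly when both halves of some pair {x, 69−x} with 18 ≤ x ≤ 69−x ≤ 51 are chosen — 17 such pairs.
The remaining 3 elements (those with no distinct partner in range) can never complete a 69-sum, so the worst case takes all of them and one from each pair: 3 + 17 = 20.
The 21st integer has to be the second member of some pair, so 20 + 1 = 21.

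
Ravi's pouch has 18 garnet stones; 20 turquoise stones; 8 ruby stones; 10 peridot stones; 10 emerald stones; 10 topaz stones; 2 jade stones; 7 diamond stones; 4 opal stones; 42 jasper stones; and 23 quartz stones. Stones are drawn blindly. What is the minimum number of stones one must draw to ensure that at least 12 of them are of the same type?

By the pigeonhole principle, put each drawn stone into a box by type. The largest draw with every box below 12 takes min(count, 11) from each type; types with fewer than 11 contribute all they have.
Σ min(cᵢ, 11) = 11 + 11 + 8 + 10 + 10 + 10 + 2 + 7 + 4 + 11 + 11 = 95.
Draw number 95 + 1 = 96 must push one box to 12.

96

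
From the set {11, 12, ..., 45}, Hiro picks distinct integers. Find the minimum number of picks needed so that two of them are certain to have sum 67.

Two chosen integers sum to 67 exactly when both halves of some pair {x, 67−x} with 22 ≤ x ≤ 67−x ≤ 45 are chosen — 12 such pairs.
The remaining 11 elements (those with no distinct partner in range) can never complete a 67-sum, so the worst case takes all of them and one from each pair: 11 + 12 = 23.
By pigeonhole, the 24th integer has to be the second member of some pair, so 23 + 1 = 24.

24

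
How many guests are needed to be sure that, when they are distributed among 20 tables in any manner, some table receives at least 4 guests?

61

With 60 guests one could put exactly 3 in each of the 20 tables, and no table would reach 4.
By pigeonhole, one more guest must land in a table that already has 3, giving it 4.
So 20 × 3 + 1 = 61 guests are required.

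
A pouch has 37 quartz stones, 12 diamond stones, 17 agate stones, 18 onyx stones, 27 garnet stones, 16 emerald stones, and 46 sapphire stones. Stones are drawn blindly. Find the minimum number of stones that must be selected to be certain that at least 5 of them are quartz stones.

In the worst case for collecting quartz stones, every non-quartz stone comes out first.
There are 12 + 17 + 18 + 27 + 16 + 46 = 136 non-quartz stones altogether.
After those, each further stone must be quartz, so 136 + 5 = 141 draws guarantee 5 quartz stones.

141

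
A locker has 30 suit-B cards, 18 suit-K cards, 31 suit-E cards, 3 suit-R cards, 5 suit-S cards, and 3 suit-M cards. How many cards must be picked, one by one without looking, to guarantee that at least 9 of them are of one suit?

36

The 6 suits are the holes; the cards drawn are the pigeons.
To avoid 9 of any one suit, the worst case takes at most 8 of each suit, or every card of a suit that has fewer than 8.
That gives 8 + 8 + 8 + 3 + 5 + 3 = 35 cards with no suit reaching 9.
The next card forces some suit to 9, so 35 + 1 = 36.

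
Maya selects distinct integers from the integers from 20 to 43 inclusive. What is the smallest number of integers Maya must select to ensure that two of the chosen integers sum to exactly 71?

A set avoiding the sum 71 can contain at most one of each pair {x, 71−x}, plus the 8 elements whose complement lies outside the range.
The integers 20, …, 35 (16 of them) are such a set: any two sum to at least 20+21 = 41 and at most 34+35 = 69 < 71.
Any 17th integer completes one of the 8 pairs, so 17 choices force a sum of 71.

17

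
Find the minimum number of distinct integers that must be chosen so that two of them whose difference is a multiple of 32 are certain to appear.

33

Integers whose pairwise differences are multiples of 32 are exactly those sharing a remainder mod 32. Pigeonhole: the 32 residue classes mod 32 are the pigeonholes.
With 32 integers one could put 1 in each residue class and have no class reach 2.
The 33rd integer pushes some class to 2, so 32·1 + 1 = 33.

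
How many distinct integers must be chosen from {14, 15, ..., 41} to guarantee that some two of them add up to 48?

19

A set avoiding the sum 48 can contain at most one of each pair {x, 48−x}, plus the 8 elements whose complement lies outside the range or equal to its own complement.
The integers 24, …, 41 (18 of them) are such a set: any two sum to at least 24+25 = 49 > 48.
Any 19th integer completes one of the 10 pairs, so 19 choices force a sum of 48.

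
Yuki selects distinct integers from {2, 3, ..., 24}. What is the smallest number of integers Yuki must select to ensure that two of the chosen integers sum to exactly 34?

A set avoiding the sum 34 can contain at most one of each pair {x, 34−x}, plus the 9 elements whose complement lies outside the range or equal to its own complement.
The integers 2, …, 17 (16 of them) are such a set: any two sum to at least 2+3 = 5 and at most 16+17 = 33 < 34.
By the pigeonhole principle, any 17th integer completes one of the 7 pairs, so 17 choices force a sum of 34.

17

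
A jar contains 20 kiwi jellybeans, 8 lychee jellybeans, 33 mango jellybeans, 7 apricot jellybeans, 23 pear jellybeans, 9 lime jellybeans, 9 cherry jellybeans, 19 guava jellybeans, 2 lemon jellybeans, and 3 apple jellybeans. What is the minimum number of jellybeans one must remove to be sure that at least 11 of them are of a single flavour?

By pigeonhole, the 10 flavours are the holes; the jellybeans drawn are the pigeons.
To avoid 11 of any one flavour, the worst case takes at most 10 of each flavour, or every jellybean of a flavour that has fewer than 10.
That gives 10 + 8 + 10 + 7 + 10 + 9 + 9 + 10 + 2 + 3 = 78 jellybeans with no flavour reaching 11.
The next jellybean forces some flavour to 11, so 78 + 1 = 79.

79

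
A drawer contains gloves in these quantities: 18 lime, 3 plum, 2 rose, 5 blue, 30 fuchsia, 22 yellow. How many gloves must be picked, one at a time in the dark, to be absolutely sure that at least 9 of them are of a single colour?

The 6 colours are the holes; the gloves drawn are the pigeons.
To avoid 9 of any one colour, the worst case takes at most 8 of each colour, or every glove of a colour that has fewer than 8.
That gives 8 + 3 + 2 + 5 + 8 + 8 = 34 gloves with no colour reaching 9.
The next glove forces some colour to 9, so 34 + 1 = 35.

35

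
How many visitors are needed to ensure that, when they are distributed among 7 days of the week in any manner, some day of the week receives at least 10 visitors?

64

With 63 visitors one could put exactly 9 in each of the 7 days of the week, and no day of the week would reach 10.
One more visitor must land in a day of the week that already has 9, giving it 10.
So 7 × 9 + 1 = 64 visitors are required.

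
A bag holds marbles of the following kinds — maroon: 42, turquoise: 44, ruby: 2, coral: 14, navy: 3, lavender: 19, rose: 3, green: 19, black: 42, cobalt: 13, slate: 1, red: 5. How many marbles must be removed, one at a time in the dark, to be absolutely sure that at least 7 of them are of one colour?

57

An adversary could hand out at most 6 marbles per colour (5 colours run out sooner): 6 + 6 + 2 + 6 + 3 + 6 + 3 + 6 + 6 + 6 + 1 + 5 = 56 marbles and still no colour has 7.
One more marble lands in a colour already at 6, so 57 draws are enough and 56 are not.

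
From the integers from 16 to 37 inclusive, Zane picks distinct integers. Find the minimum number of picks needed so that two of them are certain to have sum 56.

14

Two chosen integers sum to 56 exactly when both halves of some pair {x, 56−x} with 19 ≤ x ≤ 56−x ≤ 37 are chosen — 9 such pairs.
The remaining 4 elements (those with no distinct partner in range) can never complete a 56-sum, so the worst case takes all of them and one from each pair: 4 + 9 = 13.
By the pigeonhole principle, the 14th integer has to be the second member of some pair, so 13 + 1 = 14.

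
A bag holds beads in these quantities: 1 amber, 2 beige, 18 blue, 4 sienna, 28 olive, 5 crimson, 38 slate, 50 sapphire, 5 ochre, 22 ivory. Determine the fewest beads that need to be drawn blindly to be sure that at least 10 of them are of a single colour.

63

Put each drawn bead into a box by colour. The largest draw with every box below 10 takes min(count, 9) from each colour; colours with fewer than 9 contribute all they have.
Σ min(cᵢ, 9) = 1 + 2 + 9 + 4 + 9 + 5 + 9 + 9 + 5 + 9 = 62.
Draw number 62 + 1 = 63 must push one box to 10.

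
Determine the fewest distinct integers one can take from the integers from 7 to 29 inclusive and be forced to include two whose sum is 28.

17

A set avoiding the sum 28 can contain at most one of each pair {x, 28−x}, plus the 9 elements whose complement lies outside the range or equal to its own complement.
The integers 14, …, 29 (16 of them) are such a set: any two sum to at least 14+15 = 29 > 28.
Any 17th integer completes one of the 7 pairs, so 17 choices force a sum of 28.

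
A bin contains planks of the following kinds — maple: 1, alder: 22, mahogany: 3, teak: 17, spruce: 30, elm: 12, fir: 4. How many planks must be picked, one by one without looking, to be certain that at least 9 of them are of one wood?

41

By the pigeonhole principle, put each drawn plank into a box by wood. The largest draw with every box below 9 takes min(count, 8) from each wood; woods with fewer than 8 contribute all they have.
Σ min(cᵢ, 8) = 1 + 8 + 3 + 8 + 8 + 8 + 4 = 40.
Draw number 40 + 1 = 41 must push one box to 9.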